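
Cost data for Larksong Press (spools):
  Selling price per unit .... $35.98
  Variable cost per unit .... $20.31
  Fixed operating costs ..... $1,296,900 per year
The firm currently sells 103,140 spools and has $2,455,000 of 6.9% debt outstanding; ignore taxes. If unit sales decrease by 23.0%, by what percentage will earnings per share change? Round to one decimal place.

-248.0%

Total contribution margin = 103,140 × $15.67 = $1,616,203.80.
Operating income = contribution − fixed costs = $1,616,203.80 − $1,296,900 = $319,303.80.
Interest = $169,395.00, so EBIT − I = $149,908.80.
Degree of combined leverage = contribution ÷ (EBIT − I) = $1,616,203.80 ÷ $149,908.80 = 10.7812.
EPS therefore changes by 10.7812 × (-23.0%) = -248.0%.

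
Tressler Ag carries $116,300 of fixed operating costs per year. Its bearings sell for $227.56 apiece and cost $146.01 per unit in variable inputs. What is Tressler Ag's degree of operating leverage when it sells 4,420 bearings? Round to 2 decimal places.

Contribution at this volume is 4,420 × $81.55 = $360,451.00.
Subtracting fixed costs: EBIT = $360,451.00 − $116,300 = $244,151.00.
Degree of operating leverage = $360,451.00 / $244,151.00 = 1.4763.

1.48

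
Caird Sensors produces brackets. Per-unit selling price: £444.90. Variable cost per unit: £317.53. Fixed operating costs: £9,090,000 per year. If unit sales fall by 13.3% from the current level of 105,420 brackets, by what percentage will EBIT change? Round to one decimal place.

-41.2%

At 105,420 units, contribution = 105,420 × £127.37 = £13,427,345.40.
Operating income = contribution − fixed costs = £13,427,345.40 − £9,090,000 = £4,337,345.40.
So DOL = total CM / EBIT = £13,427,345.40 / £4,337,345.40 = 3.0958.
%ΔEBIT = DOL × %ΔSales = 3.0958 × -13.3% = -41.2%.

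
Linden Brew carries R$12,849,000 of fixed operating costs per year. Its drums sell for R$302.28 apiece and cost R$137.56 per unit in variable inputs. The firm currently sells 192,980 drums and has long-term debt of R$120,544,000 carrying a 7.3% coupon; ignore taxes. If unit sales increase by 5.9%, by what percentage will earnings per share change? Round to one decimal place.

+18.5%

Contribution at this volume is 192,980 × R$164.72 = R$31,787,665.60.
EBIT = R$31,787,665.60 − R$12,849,000 = R$18,938,665.60.
After interest of R$8,799,712.00, pre-tax earnings = R$10,138,953.60.
Degree of combined leverage = contribution ÷ (EBIT − I) = R$31,787,665.60 ÷ R$10,138,953.60 = 3.1352.
EPS therefore changes by 3.1352 × (+5.9%) = +18.5%.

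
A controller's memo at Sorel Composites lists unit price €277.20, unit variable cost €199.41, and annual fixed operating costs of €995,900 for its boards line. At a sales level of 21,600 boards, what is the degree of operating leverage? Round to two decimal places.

2.46

Total contribution margin = 21,600 × €77.79 = €1,680,264.00.
Operating income = contribution − fixed costs = €1,680,264.00 − €995,900 = €684,364.00.
So DOL = total CM / EBIT = €1,680,264.00 / €684,364.00 = 2.4552.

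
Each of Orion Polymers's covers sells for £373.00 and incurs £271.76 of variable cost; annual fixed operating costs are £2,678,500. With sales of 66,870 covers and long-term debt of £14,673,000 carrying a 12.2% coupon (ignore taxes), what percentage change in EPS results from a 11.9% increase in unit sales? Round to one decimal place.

+35.0%

At 66,870 units, contribution = 66,870 × £101.24 = £6,769,918.80.
Subtracting fixed costs: EBIT = £6,769,918.80 − £2,678,500 = £4,091,418.80.
After interest of £1,790,106.00, pre-tax earnings = £2,301,312.80.
DCL = total CM / (EBIT − I) = £6,769,918.80 / £2,301,312.80 = 2.9418.
EPS therefore changes by 2.9418 × (+11.9%) = +35.0%.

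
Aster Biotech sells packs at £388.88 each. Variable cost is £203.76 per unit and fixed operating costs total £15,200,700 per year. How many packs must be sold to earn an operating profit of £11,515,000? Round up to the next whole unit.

144,316 packs

Unit CM = price − variable cost = £388.88 − £203.76 = £185.12.
Required volume = (fixed costs + target profit) ÷ CM = (£15,200,700 + £11,515,000) ÷ £185.12 = 144,315.58, so 144,316 packs.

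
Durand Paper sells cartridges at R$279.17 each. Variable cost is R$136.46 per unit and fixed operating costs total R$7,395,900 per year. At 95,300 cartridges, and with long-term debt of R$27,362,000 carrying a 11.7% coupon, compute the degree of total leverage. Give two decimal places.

At 95,300 units, contribution = 95,300 × R$142.71 = R$13,600,263.00.
Subtracting fixed costs: EBIT = R$13,600,263.00 − R$7,395,900 = R$6,204,363.00. Interest = R$3,201,354.00.
DOL = R$13,600,263.00 ÷ R$6,204,363.00 = 2.1920; DFL = R$6,204,363.00 ÷ R$3,003,009.00 = 2.0660.
DCL = DOL × DFL = 2.1920 × 2.0660 = 4.5287.

4.53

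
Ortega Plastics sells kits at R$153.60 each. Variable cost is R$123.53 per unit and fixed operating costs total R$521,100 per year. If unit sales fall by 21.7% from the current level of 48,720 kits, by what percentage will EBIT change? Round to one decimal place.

At 48,720 units, contribution = 48,720 × R$30.07 = R$1,465,010.40.
EBIT = R$1,465,010.40 − R$521,100 = R$943,910.40.
Degree of operating leverage = R$1,465,010.40 / R$943,910.40 = 1.5521.
So EBIT moves 1.5521 × (-21.7%) = -33.7%.

-33.7%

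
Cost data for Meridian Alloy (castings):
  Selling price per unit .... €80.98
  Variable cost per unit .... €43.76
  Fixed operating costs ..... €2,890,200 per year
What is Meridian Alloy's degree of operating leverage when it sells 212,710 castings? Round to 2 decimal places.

1.57

Total contribution margin = 212,710 × €37.22 = €7,917,066.20.
EBIT = €7,917,066.20 − €2,890,200 = €5,026,866.20.
Degree of operating leverage = €7,917,066.20 / €5,026,866.20 = 1.5750.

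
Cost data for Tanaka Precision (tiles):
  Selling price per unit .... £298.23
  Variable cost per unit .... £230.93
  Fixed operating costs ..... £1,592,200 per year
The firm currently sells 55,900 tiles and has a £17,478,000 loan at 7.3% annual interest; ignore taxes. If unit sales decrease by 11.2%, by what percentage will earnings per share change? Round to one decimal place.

-47.1%

Contribution at this volume is 55,900 × £67.30 = £3,762,070.00.
EBIT = £3,762,070.00 − £1,592,200 = £2,169,870.00.
After interest of £1,275,894.00, pre-tax earnings = £893,976.00.
DCL = total CM / (EBIT − I) = £3,762,070.00 / £893,976.00 = 4.2082.
EPS therefore changes by 4.2082 × (-11.2%) = -47.1%.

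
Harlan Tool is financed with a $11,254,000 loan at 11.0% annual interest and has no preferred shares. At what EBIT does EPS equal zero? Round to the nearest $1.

Annual interest = 11.0% × $11,254,000 = $1,237,940.00.
Without preferred stock the financial break-even is simply EBIT = interest = $1,237,940.00.

$1,237,940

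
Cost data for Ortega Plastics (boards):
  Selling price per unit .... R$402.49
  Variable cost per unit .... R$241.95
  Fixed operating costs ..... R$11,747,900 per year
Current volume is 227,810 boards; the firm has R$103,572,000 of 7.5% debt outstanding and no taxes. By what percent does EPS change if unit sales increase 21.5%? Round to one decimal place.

Total contribution margin = 227,810 × R$160.54 = R$36,572,617.40.
Operating income = contribution − fixed costs = R$36,572,617.40 − R$11,747,900 = R$24,824,717.40.
Interest = R$7,767,900.00, so EBIT − I = R$17,056,817.40.
DCL = total CM / (EBIT − I) = R$36,572,617.40 / R$17,056,817.40 = 2.1442.
%ΔEPS = DCL × %ΔSales = 2.1442 × +21.5% = +46.1%.

+46.1%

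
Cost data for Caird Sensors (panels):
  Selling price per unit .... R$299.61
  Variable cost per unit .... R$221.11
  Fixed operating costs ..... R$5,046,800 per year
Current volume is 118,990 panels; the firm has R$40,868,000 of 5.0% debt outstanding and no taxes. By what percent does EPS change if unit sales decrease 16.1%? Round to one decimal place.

-66.8%

Contribution at this volume is 118,990 × R$78.50 = R$9,340,715.00.
Operating income = contribution − fixed costs = R$9,340,715.00 − R$5,046,800 = R$4,293,915.00.
Interest = R$2,043,400.00, so EBIT − I = R$2,250,515.00.
Degree of combined leverage = contribution ÷ (EBIT − I) = R$9,340,715.00 ÷ R$2,250,515.00 = 4.1505.
%ΔEPS = DCL × %ΔSales = 4.1505 × -16.1% = -66.8%.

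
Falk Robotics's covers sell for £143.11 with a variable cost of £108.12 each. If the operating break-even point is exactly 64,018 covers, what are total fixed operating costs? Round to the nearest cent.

£2,239,989.82

Contribution margin per unit = £143.11 − £108.12 = £34.99.
Since BE = FC / CM, FC = 64,018 × £34.99 = £2,239,989.82.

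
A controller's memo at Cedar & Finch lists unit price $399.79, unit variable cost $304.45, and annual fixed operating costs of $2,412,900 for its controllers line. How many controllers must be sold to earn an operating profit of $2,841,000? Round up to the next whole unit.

Contribution margin per unit = $399.79 − $304.45 = $95.34.
Required volume = (fixed costs + target profit) ÷ CM = ($2,412,900 + $2,841,000) ÷ $95.34 = 55,106.99, so 55,107 controllers.

55,107 controllers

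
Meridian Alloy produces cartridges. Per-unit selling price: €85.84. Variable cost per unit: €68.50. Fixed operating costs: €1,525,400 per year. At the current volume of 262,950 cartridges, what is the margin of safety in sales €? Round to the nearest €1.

€15,020,282

Unit CM = price − variable cost = €85.84 − €68.50 = €17.34. Break-even units = €1,525,400 ÷ €17.34 = 87,970.01; break-even revenue = 87,970.01 × €85.84 = €7,551,345.79.
Current sales = 262,950 × €85.84 = €22,571,628.00.
Margin of safety = €22,571,628.00 − €7,551,345.79 = €15,020,282.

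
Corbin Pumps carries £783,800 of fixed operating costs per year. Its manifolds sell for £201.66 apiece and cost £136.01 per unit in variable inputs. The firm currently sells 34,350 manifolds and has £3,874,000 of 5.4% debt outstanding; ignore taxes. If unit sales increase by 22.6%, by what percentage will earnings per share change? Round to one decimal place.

+40.4%

Total contribution margin = 34,350 × £65.65 = £2,255,077.50.
EBIT = £2,255,077.50 − £783,800 = £1,471,277.50.
After interest of £209,196.00, pre-tax earnings = £1,262,081.50.
DCL = total CM / (EBIT − I) = £2,255,077.50 / £1,262,081.50 = 1.7868.
EPS therefore changes by 1.7868 × (+22.6%) = +40.4%.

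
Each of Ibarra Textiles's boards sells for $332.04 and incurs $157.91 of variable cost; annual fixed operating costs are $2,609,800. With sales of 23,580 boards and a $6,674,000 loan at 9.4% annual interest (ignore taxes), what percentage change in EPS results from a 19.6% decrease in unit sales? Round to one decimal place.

-92.6%

At 23,580 units, contribution = 23,580 × $174.13 = $4,105,985.40.
EBIT = $4,105,985.40 − $2,609,800 = $1,496,185.40.
Interest = $627,356.00, so EBIT − I = $868,829.40.
Degree of combined leverage = contribution ÷ (EBIT − I) = $4,105,985.40 ÷ $868,829.40 = 4.7259.
%ΔEPS = DCL × %ΔSales = 4.7259 × -19.6% = -92.6%.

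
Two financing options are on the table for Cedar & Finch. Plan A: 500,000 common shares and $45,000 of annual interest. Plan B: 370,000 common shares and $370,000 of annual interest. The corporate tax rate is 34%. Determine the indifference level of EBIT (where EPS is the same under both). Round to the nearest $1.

$1,295,000

Set EPS_A = EPS_B: (EBIT − $45,000)(1 − 0.34) ÷ 500,000 = (EBIT − $370,000)(1 − 0.34) ÷ 370,000.
The (1 − t) factor cancels: (EBIT − 45,000) × 370,000 = (EBIT − 370,000) × 500,000.
EBIT × (500,000 − 370,000) = 370,000 × 500,000 − 45,000 × 370,000 = 168,350,000,000, so EBIT = 168,350,000,000 ÷ 130,000 = 1,295,000.00.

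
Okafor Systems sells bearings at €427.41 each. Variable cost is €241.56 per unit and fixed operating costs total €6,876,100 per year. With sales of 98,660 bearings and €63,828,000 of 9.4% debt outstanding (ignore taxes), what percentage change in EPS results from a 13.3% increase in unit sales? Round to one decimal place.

Total contribution margin = 98,660 × €185.85 = €18,335,961.00.
Operating income = contribution − fixed costs = €18,335,961.00 − €6,876,100 = €11,459,861.00.
Interest = €5,999,832.00, so EBIT − I = €5,460,029.00.
DCL = total CM / (EBIT − I) = €18,335,961.00 / €5,460,029.00 = 3.3582.
EPS therefore changes by 3.3582 × (+13.3%) = +44.7%.

+44.7%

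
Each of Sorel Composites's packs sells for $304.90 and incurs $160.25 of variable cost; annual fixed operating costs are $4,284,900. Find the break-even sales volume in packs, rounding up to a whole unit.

29,623 packs

Contribution margin per unit = $304.90 − $160.25 = $144.65.
Units to break even: $4,284,900 ÷ $144.65 = 29,622.54, rounded up to 29,623.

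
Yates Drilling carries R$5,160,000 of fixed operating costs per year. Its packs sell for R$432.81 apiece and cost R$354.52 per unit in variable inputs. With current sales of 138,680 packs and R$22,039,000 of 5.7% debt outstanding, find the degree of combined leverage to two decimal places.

Total contribution margin = 138,680 × R$78.29 = R$10,857,257.20.
Subtracting fixed costs: EBIT = R$10,857,257.20 − R$5,160,000 = R$5,697,257.20. Interest = R$1,256,223.00, so EBIT − I = R$4,441,034.20.
Degree of total leverage = total CM / (EBIT − interest) = R$10,857,257.20 / R$4,441,034.20 = 2.4448.

2.44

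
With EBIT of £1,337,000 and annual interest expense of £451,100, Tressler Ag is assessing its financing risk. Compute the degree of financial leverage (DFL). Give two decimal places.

1.51

Annual interest charges come to £451,100.00.
Degree of financial leverage = EBIT / (EBIT − interest) = £1,337,000 / £885,900.00 = 1.5092.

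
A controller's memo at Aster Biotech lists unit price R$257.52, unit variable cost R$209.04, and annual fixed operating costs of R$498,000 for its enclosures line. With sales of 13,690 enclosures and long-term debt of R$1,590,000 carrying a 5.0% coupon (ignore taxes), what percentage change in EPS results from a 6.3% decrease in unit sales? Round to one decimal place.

Total contribution margin = 13,690 × R$48.48 = R$663,691.20.
Subtracting fixed costs: EBIT = R$663,691.20 − R$498,000 = R$165,691.20.
Interest = R$79,500.00, so EBIT − I = R$86,191.20.
Degree of combined leverage = contribution ÷ (EBIT − I) = R$663,691.20 ÷ R$86,191.20 = 7.7002.
EPS therefore changes by 7.7002 × (-6.3%) = -48.5%.

-48.5%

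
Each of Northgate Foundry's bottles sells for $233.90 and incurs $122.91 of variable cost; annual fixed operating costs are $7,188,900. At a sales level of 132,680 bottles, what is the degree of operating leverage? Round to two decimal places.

Total contribution margin = 132,680 × $110.99 = $14,726,153.20.
Subtracting fixed costs: EBIT = $14,726,153.20 − $7,188,900 = $7,537,253.20.
DOL = contribution ÷ EBIT = $14,726,153.20 ÷ $7,537,253.20 = 1.9538.

1.95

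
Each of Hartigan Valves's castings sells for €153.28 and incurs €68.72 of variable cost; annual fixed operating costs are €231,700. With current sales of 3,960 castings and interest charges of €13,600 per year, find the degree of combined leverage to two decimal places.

3.74

Contribution at this volume is 3,960 × €84.56 = €334,857.60.
EBIT = €334,857.60 − €231,700 = €103,157.60. Interest = €13,600.00.
DOL = €334,857.60 ÷ €103,157.60 = 3.2461; DFL = €103,157.60 ÷ €89,557.60 = 1.1519.
DCL = DOL × DFL = 3.2461 × 1.1519 = 3.7392.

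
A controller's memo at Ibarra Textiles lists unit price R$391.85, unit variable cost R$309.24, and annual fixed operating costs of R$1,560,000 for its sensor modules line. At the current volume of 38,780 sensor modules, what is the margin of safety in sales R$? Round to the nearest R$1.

R$7,796,282

Unit CM = price − variable cost = R$391.85 − R$309.24 = R$82.61. Break-even units = R$1,560,000 ÷ R$82.61 = 18,883.91; break-even revenue = 18,883.91 × R$391.85 = R$7,399,661.06.
Actual sales revenue = 38,780 × R$391.85 = R$15,195,943.00.
Margin of safety = R$15,195,943.00 − R$7,399,661.06 = R$7,796,282.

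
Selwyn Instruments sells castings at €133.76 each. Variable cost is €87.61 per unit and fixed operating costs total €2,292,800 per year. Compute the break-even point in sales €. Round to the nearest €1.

€6,645,394

CM per unit = €133.76 − €87.61 = €46.15; CM ratio = €46.15 / €133.76 = 0.3450.
Break-even sales = FC ÷ CM ratio = €2,292,800 × €133.76 / €46.15 = €6,645,394.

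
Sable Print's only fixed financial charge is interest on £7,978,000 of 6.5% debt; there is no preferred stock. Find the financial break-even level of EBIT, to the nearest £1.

Annual interest = 6.5% × £7,978,000 = £518,570.00.
With no preferred dividends, EPS = 0 when EBIT exactly covers interest, so the financial break-even EBIT is £518,570.00.

£518,570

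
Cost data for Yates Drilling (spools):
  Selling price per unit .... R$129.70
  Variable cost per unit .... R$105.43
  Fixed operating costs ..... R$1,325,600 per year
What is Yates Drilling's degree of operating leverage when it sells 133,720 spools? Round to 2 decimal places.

Total contribution margin = 133,720 × R$24.27 = R$3,245,384.40.
Operating income = contribution − fixed costs = R$3,245,384.40 − R$1,325,600 = R$1,919,784.40.
DOL = contribution ÷ EBIT = R$3,245,384.40 ÷ R$1,919,784.40 = 1.6905.

1.69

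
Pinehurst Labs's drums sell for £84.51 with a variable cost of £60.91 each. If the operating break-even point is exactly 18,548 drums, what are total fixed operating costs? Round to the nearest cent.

Each unit contributes £84.51 − £60.91 = £23.60.
Since BE = FC / CM, FC = 18,548 × £23.60 = £437,732.80.

£437,732.80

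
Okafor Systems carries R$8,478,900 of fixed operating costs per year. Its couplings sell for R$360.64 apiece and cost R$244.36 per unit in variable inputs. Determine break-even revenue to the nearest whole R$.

CM per unit = R$360.64 − R$244.36 = R$116.28; CM ratio = R$116.28 / R$360.64 = 0.3224.
Break-even revenue = fixed costs × price ÷ CM = R$8,478,900 × R$360.64 ÷ R$116.28 = R$26,297,132.

R$26,297,132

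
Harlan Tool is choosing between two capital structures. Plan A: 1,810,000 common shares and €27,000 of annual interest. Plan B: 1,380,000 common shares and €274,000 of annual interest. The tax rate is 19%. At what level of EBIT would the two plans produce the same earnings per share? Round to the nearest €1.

Set EPS_A = EPS_B: (EBIT − €27,000)(1 − 0.19) ÷ 1,810,000 = (EBIT − €274,000)(1 − 0.19) ÷ 1,380,000.
The (1 − t) factor cancels: (EBIT − 27,000) × 1,380,000 = (EBIT − 274,000) × 1,810,000.
EBIT × (1,810,000 − 1,380,000) = 274,000 × 1,810,000 − 27,000 × 1,380,000 = 458,680,000,000, so EBIT = 458,680,000,000 ÷ 430,000 = 1,066,697.67.

€1,066,698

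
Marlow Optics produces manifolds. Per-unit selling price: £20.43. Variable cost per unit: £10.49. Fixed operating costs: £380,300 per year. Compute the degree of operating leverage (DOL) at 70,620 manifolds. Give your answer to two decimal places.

2.18

Total contribution margin = 70,620 × £9.94 = £701,962.80.
Operating income = contribution − fixed costs = £701,962.80 − £380,300 = £321,662.80.
DOL = contribution ÷ EBIT = £701,962.80 ÷ £321,662.80 = 2.1823.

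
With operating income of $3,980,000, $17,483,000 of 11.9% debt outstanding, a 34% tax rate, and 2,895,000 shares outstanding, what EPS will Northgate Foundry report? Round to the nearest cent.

$0.43

Pre-tax income = $3,980,000 − $2,080,477.00 = $1,899,523.00.
Net income = $1,899,523.00 × (1 − 0.34) = $1,253,685.18.
EPS = $1,253,685.18 ÷ 2,895,000 = $0.43.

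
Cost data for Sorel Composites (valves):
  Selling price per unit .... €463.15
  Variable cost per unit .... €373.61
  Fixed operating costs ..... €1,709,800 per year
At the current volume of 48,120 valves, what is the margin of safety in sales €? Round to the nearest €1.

€13,442,754

Each unit contributes €463.15 − €373.61 = €89.54. Break-even units = €1,709,800 ÷ €89.54 = 19,095.38; break-even revenue = 19,095.38 × €463.15 = €8,844,023.56.
Current sales = 48,120 × €463.15 = €22,286,778.00.
Margin of safety = €22,286,778.00 − €8,844,023.56 = €13,442,754.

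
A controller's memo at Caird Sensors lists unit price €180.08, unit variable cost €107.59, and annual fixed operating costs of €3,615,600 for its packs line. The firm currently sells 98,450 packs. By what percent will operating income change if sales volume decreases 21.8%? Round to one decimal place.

Contribution at this volume is 98,450 × €72.49 = €7,136,640.50.
Operating income = contribution − fixed costs = €7,136,640.50 − €3,615,600 = €3,521,040.50.
DOL = contribution ÷ EBIT = €7,136,640.50 ÷ €3,521,040.50 = 2.0269.
So EBIT moves 2.0269 × (-21.8%) = -44.2%.

-44.2%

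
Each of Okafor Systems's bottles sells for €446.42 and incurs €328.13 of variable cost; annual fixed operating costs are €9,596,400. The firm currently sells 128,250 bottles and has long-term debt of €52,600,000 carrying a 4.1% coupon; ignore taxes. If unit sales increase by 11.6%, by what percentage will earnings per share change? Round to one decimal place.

+51.5%

Contribution at this volume is 128,250 × €118.29 = €15,170,692.50.
Operating income = contribution − fixed costs = €15,170,692.50 − €9,596,400 = €5,574,292.50.
Interest = €2,156,600.00, so EBIT − I = €3,417,692.50.
DCL = total CM / (EBIT − I) = €15,170,692.50 / €3,417,692.50 = 4.4389.
%ΔEPS = DCL × %ΔSales = 4.4389 × +11.6% = +51.5%.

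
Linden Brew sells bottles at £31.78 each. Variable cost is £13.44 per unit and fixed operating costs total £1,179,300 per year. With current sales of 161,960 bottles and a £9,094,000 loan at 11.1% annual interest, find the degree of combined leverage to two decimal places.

At 161,960 units, contribution = 161,960 × £18.34 = £2,970,346.40.
EBIT = £2,970,346.40 − £1,179,300 = £1,791,046.40. Interest = £1,009,434.00, so EBIT − I = £781,612.40.
Degree of total leverage = total CM / (EBIT − interest) = £2,970,346.40 / £781,612.40 = 3.8003.

3.80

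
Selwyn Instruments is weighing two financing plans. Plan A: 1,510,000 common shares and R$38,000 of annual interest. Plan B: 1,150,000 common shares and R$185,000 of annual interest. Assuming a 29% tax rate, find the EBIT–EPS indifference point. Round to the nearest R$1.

R$654,583

At indifference, (EBIT − 38,000)(1 − t)/1,510,000 = (EBIT − 185,000)(1 − t)/1,150,000.
Cancelling (1 − t) and cross-multiplying: 1,150,000·(EBIT − 38,000) = 1,510,000·(EBIT − 185,000).
EBIT × (1,510,000 − 1,150,000) = 185,000 × 1,510,000 − 38,000 × 1,150,000 = 235,650,000,000, so EBIT = 235,650,000,000 ÷ 360,000 = 654,583.33.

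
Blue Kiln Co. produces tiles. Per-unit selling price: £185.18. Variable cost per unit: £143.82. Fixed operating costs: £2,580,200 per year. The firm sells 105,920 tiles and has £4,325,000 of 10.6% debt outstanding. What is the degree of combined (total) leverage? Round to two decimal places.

At 105,920 units, contribution = 105,920 × £41.36 = £4,380,851.20.
Operating income = contribution − fixed costs = £4,380,851.20 − £2,580,200 = £1,800,651.20. Interest = £458,450.00.
DOL = £4,380,851.20 ÷ £1,800,651.20 = 2.4329; DFL = £1,800,651.20 ÷ £1,342,201.20 = 1.3416.
Combined leverage = 2.4329 × 1.3416 = 3.2640.

3.26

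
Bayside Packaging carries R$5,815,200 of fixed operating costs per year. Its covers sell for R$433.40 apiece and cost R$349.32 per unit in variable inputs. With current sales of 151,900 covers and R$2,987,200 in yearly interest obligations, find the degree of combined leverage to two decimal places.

3.22

At 151,900 units, contribution = 151,900 × R$84.08 = R$12,771,752.00.
Subtracting fixed costs: EBIT = R$12,771,752.00 − R$5,815,200 = R$6,956,552.00. Interest = R$2,987,200.00, so EBIT − I = R$3,969,352.00.
DCL = contribution ÷ (EBIT − I) = R$12,771,752.00 ÷ R$3,969,352.00 = 3.2176.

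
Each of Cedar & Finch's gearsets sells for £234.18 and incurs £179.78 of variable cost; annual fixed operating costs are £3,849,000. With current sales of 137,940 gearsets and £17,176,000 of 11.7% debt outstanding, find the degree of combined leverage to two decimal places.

4.56

At 137,940 units, contribution = 137,940 × £54.40 = £7,503,936.00.
Operating income = contribution − fixed costs = £7,503,936.00 − £3,849,000 = £3,654,936.00. Interest = £2,009,592.00.
DOL = £7,503,936.00 ÷ £3,654,936.00 = 2.0531; DFL = £3,654,936.00 ÷ £1,645,344.00 = 2.2214.
DCL = DOL × DFL = 2.0531 × 2.2214 = 4.5608.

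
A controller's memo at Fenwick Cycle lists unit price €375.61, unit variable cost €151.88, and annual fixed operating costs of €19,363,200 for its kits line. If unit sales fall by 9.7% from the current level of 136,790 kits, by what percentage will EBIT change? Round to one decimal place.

-26.4%

Total contribution margin = 136,790 × €223.73 = €30,604,026.70.
Subtracting fixed costs: EBIT = €30,604,026.70 − €19,363,200 = €11,240,826.70.
Degree of operating leverage = €30,604,026.70 / €11,240,826.70 = 2.7226.
Operating income changes by 2.7226 × -9.7% = -26.4%.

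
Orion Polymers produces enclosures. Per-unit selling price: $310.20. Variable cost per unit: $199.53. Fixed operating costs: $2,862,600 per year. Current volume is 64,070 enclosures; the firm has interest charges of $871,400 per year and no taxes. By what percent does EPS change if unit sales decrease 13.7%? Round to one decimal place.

Contribution at this volume is 64,070 × $110.67 = $7,090,626.90.
Operating income = contribution − fixed costs = $7,090,626.90 − $2,862,600 = $4,228,026.90.
After interest of $871,400.00, pre-tax earnings = $3,356,626.90.
DCL = total CM / (EBIT − I) = $7,090,626.90 / $3,356,626.90 = 2.1124.
EPS therefore changes by 2.1124 × (-13.7%) = -28.9%.

-28.9%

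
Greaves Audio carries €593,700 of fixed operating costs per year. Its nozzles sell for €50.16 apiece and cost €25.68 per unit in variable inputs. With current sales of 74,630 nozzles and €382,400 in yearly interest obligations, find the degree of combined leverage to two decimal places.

At 74,630 units, contribution = 74,630 × €24.48 = €1,826,942.40.
EBIT = €1,826,942.40 − €593,700 = €1,233,242.40. Interest = €382,400.00.
DOL = €1,826,942.40 ÷ €1,233,242.40 = 1.4814; DFL = €1,233,242.40 ÷ €850,842.40 = 1.4494.
DCL = DOL × DFL = 1.4814 × 1.4494 = 2.1471.

2.15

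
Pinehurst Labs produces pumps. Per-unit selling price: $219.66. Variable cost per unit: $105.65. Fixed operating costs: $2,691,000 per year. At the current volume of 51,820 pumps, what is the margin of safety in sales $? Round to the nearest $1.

Each unit contributes $219.66 − $105.65 = $114.01. Break-even units = $2,691,000 ÷ $114.01 = 23,603.19; break-even revenue = 23,603.19 × $219.66 = $5,184,677.31.
Current sales = 51,820 × $219.66 = $11,382,781.20.
Margin of safety = $11,382,781.20 − $5,184,677.31 = $6,198,104.

$6,198,104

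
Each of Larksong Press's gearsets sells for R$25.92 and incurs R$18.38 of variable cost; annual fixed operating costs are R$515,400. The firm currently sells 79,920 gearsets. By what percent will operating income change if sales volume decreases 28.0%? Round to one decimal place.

Contribution at this volume is 79,920 × R$7.54 = R$602,596.80.
Subtracting fixed costs: EBIT = R$602,596.80 − R$515,400 = R$87,196.80.
DOL = contribution ÷ EBIT = R$602,596.80 ÷ R$87,196.80 = 6.9108.
%ΔEBIT = DOL × %ΔSales = 6.9108 × -28.0% = -193.5%.

-193.5%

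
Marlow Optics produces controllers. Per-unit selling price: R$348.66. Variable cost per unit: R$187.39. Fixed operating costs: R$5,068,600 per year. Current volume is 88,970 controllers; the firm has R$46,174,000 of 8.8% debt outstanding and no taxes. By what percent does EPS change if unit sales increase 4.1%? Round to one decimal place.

+11.3%

Total contribution margin = 88,970 × R$161.27 = R$14,348,191.90.
EBIT = R$14,348,191.90 − R$5,068,600 = R$9,279,591.90.
After interest of R$4,063,312.00, pre-tax earnings = R$5,216,279.90.
Degree of combined leverage = contribution ÷ (EBIT − I) = R$14,348,191.90 ÷ R$5,216,279.90 = 2.7507.
EPS therefore changes by 2.7507 × (+4.1%) = +11.3%.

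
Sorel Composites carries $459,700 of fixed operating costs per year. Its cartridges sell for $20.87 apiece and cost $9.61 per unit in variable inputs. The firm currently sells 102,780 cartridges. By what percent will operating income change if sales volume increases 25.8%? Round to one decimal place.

Contribution at this volume is 102,780 × $11.26 = $1,157,302.80.
Subtracting fixed costs: EBIT = $1,157,302.80 − $459,700 = $697,602.80.
Degree of operating leverage = $1,157,302.80 / $697,602.80 = 1.6590.
So EBIT moves 1.6590 × (+25.8%) = +42.8%.

+42.8%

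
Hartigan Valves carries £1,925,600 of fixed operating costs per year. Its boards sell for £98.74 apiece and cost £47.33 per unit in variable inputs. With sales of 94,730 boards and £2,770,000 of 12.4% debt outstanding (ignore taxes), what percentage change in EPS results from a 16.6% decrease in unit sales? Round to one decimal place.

At 94,730 units, contribution = 94,730 × £51.41 = £4,870,069.30.
Subtracting fixed costs: EBIT = £4,870,069.30 − £1,925,600 = £2,944,469.30.
Interest = £343,480.00, so EBIT − I = £2,600,989.30.
Degree of combined leverage = contribution ÷ (EBIT − I) = £4,870,069.30 ÷ £2,600,989.30 = 1.8724.
EPS therefore changes by 1.8724 × (-16.6%) = -31.1%.

-31.1%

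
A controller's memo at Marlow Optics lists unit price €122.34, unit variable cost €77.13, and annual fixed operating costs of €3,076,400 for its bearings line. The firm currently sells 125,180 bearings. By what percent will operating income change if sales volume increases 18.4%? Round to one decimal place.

Contribution at this volume is 125,180 × €45.21 = €5,659,387.80.
Operating income = contribution − fixed costs = €5,659,387.80 − €3,076,400 = €2,582,987.80.
DOL = contribution ÷ EBIT = €5,659,387.80 ÷ €2,582,987.80 = 2.1910.
Operating income changes by 2.1910 × +18.4% = +40.3%.

+40.3%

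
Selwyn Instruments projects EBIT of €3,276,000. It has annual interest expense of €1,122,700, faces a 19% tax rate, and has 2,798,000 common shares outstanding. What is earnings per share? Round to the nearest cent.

Interest = €1,122,700.00, so EBT = €3,276,000 − €1,122,700.00 = €2,153,300.00.
After tax at 19%: net income = €2,153,300.00 × 0.81 = €1,744,173.00.
EPS = €1,744,173.00 ÷ 2,798,000 = €0.62.

€0.62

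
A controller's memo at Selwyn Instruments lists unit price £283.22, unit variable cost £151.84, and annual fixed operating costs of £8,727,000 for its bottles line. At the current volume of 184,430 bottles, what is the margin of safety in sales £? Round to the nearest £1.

£33,421,196

Contribution margin per unit = £283.22 − £151.84 = £131.38. Break-even units = £8,727,000 ÷ £131.38 = 66,425.64; break-even revenue = 66,425.64 × £283.22 = £18,813,068.50.
Actual sales revenue = 184,430 × £283.22 = £52,234,264.60.
Margin of safety = £52,234,264.60 − £18,813,068.50 = £33,421,196.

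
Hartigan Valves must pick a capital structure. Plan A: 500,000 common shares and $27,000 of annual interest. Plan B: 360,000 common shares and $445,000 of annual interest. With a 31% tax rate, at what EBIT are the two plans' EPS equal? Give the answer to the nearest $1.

At indifference, (EBIT − 27,000)(1 − t)/500,000 = (EBIT − 445,000)(1 − t)/360,000.
The (1 − t) factor cancels: (EBIT − 27,000) × 360,000 = (EBIT − 445,000) × 500,000.
EBIT × (500,000 − 360,000) = 445,000 × 500,000 − 27,000 × 360,000 = 212,780,000,000, so EBIT = 212,780,000,000 ÷ 140,000 = 1,519,857.14.

$1,519,857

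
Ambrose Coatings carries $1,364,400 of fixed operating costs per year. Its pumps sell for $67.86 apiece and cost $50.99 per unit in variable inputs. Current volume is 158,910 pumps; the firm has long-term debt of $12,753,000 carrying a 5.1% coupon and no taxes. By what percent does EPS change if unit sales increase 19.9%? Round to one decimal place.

At 158,910 units, contribution = 158,910 × $16.87 = $2,680,811.70.
EBIT = $2,680,811.70 − $1,364,400 = $1,316,411.70.
Interest = $650,403.00, so EBIT − I = $666,008.70.
Degree of combined leverage = contribution ÷ (EBIT − I) = $2,680,811.70 ÷ $666,008.70 = 4.0252.
%ΔEPS = DCL × %ΔSales = 4.0252 × +19.9% = +80.1%.

+80.1%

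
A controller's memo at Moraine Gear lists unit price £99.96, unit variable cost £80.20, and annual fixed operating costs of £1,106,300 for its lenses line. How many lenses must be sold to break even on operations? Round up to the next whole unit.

55,987 lenses

Each unit contributes £99.96 − £80.20 = £19.76.
Break-even volume = fixed costs ÷ CM per unit = £1,106,300 ÷ £19.76 = 55,986.84, so 55,987 lenses.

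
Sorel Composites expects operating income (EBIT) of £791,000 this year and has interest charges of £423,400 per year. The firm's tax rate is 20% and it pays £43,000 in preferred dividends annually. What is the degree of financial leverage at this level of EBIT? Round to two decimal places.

Interest = £423,400.00.
Preferred dividends grossed up pre-tax: £43,000 / (1 − 0.20) = £53,750.00.
DFL = EBIT ÷ [EBIT − I − D_p/(1−t)] = £791,000 ÷ [£791,000 − £423,400.00 − £53,750.00] = £791,000 ÷ £313,850.00 = 2.5203.

2.52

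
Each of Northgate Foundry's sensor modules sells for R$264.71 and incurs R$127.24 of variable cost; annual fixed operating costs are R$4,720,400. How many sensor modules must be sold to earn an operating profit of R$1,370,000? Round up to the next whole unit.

44,304 sensor modules

Unit CM = price − variable cost = R$264.71 − R$127.24 = R$137.47.
Need Q such that Q × R$137.47 − R$4,720,400 = R$1,370,000, i.e. Q = R$6,090,400 / R$137.47 = 44,303.48 → 44,304.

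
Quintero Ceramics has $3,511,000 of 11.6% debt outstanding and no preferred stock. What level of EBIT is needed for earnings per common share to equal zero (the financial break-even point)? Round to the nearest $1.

Annual interest = 11.6% × $3,511,000 = $407,276.00.
Without preferred stock the financial break-even is simply EBIT = interest = $407,276.00.

$407,276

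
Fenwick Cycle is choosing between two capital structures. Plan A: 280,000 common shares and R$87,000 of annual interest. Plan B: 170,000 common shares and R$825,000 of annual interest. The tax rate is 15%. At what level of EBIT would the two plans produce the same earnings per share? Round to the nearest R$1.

At indifference, (EBIT − 87,000)(1 − t)/280,000 = (EBIT − 825,000)(1 − t)/170,000.
The (1 − t) factor cancels: (EBIT − 87,000) × 170,000 = (EBIT − 825,000) × 280,000.
Solving, EBIT = (825,000·280,000 − 87,000·170,000) / (280,000 − 170,000) = 216,210,000,000 / 110,000 = 1,965,545.45.

R$1,965,545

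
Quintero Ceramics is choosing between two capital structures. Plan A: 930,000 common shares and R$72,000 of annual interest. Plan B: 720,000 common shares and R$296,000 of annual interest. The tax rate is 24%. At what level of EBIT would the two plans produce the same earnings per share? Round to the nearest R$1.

Set EPS_A = EPS_B: (EBIT − R$72,000)(1 − 0.24) ÷ 930,000 = (EBIT − R$296,000)(1 − 0.24) ÷ 720,000.
The (1 − t) factor cancels: (EBIT − 72,000) × 720,000 = (EBIT − 296,000) × 930,000.
EBIT × (930,000 − 720,000) = 296,000 × 930,000 − 72,000 × 720,000 = 223,440,000,000, so EBIT = 223,440,000,000 ÷ 210,000 = 1,064,000.00.

R$1,064,000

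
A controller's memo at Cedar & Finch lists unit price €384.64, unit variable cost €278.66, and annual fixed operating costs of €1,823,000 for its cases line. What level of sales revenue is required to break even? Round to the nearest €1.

CM per unit = €384.64 − €278.66 = €105.98; CM ratio = €105.98 / €384.64 = 0.2755.
Break-even revenue = fixed costs × price ÷ CM = €1,823,000 × €384.64 ÷ €105.98 = €6,616,331.

€6,616,331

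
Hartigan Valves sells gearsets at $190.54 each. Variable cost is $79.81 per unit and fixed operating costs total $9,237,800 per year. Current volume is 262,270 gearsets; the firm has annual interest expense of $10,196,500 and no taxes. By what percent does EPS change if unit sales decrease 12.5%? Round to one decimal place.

-37.8%

Total contribution margin = 262,270 × $110.73 = $29,041,157.10.
Subtracting fixed costs: EBIT = $29,041,157.10 − $9,237,800 = $19,803,357.10.
Interest = $10,196,500.00, so EBIT − I = $9,606,857.10.
Degree of combined leverage = contribution ÷ (EBIT − I) = $29,041,157.10 ÷ $9,606,857.10 = 3.0230.
%ΔEPS = DCL × %ΔSales = 3.0230 × -12.5% = -37.8%.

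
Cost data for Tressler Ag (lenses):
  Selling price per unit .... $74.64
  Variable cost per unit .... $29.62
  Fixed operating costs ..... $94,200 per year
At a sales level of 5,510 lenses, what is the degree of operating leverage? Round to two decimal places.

1.61

Contribution at this volume is 5,510 × $45.02 = $248,060.20.
Operating income = contribution − fixed costs = $248,060.20 − $94,200 = $153,860.20.
DOL = contribution ÷ EBIT = $248,060.20 ÷ $153,860.20 = 1.6122.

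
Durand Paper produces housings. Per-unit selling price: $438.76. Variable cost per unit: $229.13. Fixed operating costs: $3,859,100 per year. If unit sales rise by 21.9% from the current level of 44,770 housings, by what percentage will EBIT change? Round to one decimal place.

Contribution at this volume is 44,770 × $209.63 = $9,385,135.10.
EBIT = $9,385,135.10 − $3,859,100 = $5,526,035.10.
DOL = contribution ÷ EBIT = $9,385,135.10 ÷ $5,526,035.10 = 1.6983.
%ΔEBIT = DOL × %ΔSales = 1.6983 × +21.9% = +37.2%.

+37.2%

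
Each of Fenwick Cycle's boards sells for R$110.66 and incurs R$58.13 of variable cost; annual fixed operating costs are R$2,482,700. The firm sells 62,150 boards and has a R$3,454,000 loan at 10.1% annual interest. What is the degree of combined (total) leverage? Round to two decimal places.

7.54

At 62,150 units, contribution = 62,150 × R$52.53 = R$3,264,739.50.
Subtracting fixed costs: EBIT = R$3,264,739.50 − R$2,482,700 = R$782,039.50. Interest = R$348,854.00, so EBIT − I = R$433,185.50.
Degree of total leverage = total CM / (EBIT − interest) = R$3,264,739.50 / R$433,185.50 = 7.5366.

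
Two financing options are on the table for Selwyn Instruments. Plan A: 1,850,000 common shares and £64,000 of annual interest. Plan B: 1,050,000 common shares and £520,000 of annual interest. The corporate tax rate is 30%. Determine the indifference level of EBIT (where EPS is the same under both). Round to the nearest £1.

Set EPS_A = EPS_B: (EBIT − £64,000)(1 − 0.30) ÷ 1,850,000 = (EBIT − £520,000)(1 − 0.30) ÷ 1,050,000.
The (1 − t) factor cancels: (EBIT − 64,000) × 1,050,000 = (EBIT − 520,000) × 1,850,000.
Solving, EBIT = (520,000·1,850,000 − 64,000·1,050,000) / (1,850,000 − 1,050,000) = 894,800,000,000 / 800,000 = 1,118,500.00.

£1,118,500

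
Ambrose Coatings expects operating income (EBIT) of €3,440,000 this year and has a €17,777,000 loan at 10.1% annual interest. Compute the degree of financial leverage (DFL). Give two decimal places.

2.09

Annual interest charges come to €1,795,477.00.
Degree of financial leverage = EBIT / (EBIT − interest) = €3,440,000 / €1,644,523.00 = 2.0918.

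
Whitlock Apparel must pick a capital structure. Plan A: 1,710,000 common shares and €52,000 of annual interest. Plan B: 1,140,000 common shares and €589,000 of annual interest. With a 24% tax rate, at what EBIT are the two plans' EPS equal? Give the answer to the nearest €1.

At indifference, (EBIT − 52,000)(1 − t)/1,710,000 = (EBIT − 589,000)(1 − t)/1,140,000.
The (1 − t) factor cancels: (EBIT − 52,000) × 1,140,000 = (EBIT − 589,000) × 1,710,000.
Solving, EBIT = (589,000·1,710,000 − 52,000·1,140,000) / (1,710,000 − 1,140,000) = 947,910,000,000 / 570,000 = 1,663,000.00.

€1,663,000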